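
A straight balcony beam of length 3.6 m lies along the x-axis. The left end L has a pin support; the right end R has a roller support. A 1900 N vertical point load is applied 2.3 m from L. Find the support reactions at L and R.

L_x = 0, L_y = 686.1 N, R_y = 1214 N

ΣM about L: R_y·3.6 − 1900·2.3 = 0 → R_y = 4370/3.6 = 1213.89 ≈ 1214 N.
ΣF_y = 0: L_y + 1213.89 − 1900 = 0 → L_y = 686.1 N.
ΣF_x = 0: no horizontal applied forces, so L_x = 0.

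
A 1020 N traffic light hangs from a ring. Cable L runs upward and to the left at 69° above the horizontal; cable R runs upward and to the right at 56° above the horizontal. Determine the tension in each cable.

T_L = 696.3 N, T_R = 446.2 N

ΣF_x = 0: −T_L·cos69° + T_R·cos56° = 0 → T_R = 0.640866·T_L.
ΣF_y = 0: T_L·sin69° + T_R·sin56° = 1020.
Substitute: T_L·(0.93358 + 0.640866·0.829038) = 1020 → T_L = 696.302 ≈ 696.3 N.
Then T_R = 0.640866 × 696.302 = 446.2 N.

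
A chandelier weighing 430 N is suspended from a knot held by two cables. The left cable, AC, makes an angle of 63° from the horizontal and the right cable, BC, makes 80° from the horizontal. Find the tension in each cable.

ΣF_x = 0: −T_AC·cos63° + T_BC·cos80° = 0 → T_BC = 2.61443·T_AC.
ΣF_y = 0: T_AC·sin63° + T_BC·sin80° = 430.
Substitute: T_AC·(0.891007 + 2.61443·0.984808) = 430 → T_AC = 124.072 ≈ 124.1 N.
Then T_BC = 2.61443 × 124.072 = 324.4 N.

T_AC = 124.1 N, T_BC = 324.4 N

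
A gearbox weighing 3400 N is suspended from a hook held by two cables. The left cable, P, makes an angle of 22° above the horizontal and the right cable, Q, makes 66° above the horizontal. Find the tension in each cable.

ΣF_x = 0: −T_P·cos22° + T_Q·cos66° = 0 → T_Q = 2.27957·T_P.
ΣF_y = 0: T_P·sin22° + T_Q·sin66° = 3400.
Substitute: T_P·(0.374607 + 2.27957·0.913545) = 3400 → T_P = 1383.75 ≈ 1384 N.
Then T_Q = 2.27957 × 1383.75 = 3154 N.

T_P = 1384 N, T_Q = 3154 N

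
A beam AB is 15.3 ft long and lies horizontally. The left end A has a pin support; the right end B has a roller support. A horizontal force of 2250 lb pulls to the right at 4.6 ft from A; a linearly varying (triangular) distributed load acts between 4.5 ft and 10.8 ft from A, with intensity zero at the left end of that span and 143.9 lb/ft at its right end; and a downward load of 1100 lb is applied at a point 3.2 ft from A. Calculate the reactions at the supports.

Resultant of the triangular load: ½ × 143.9 × 6.3 = 453.285 lb, acting at 8.7 ft from A (one-third of the span from the peak).
ΣM about A: B_y·15.3 − (½·143.9·6.3)·8.7 − 1100·3.2 = 0 → B_y = 7463.5795/15.3 = 487.816 ≈ 487.8 lb.
ΣF_y = 0: A_y + 487.816 − ½·143.9·6.3 − 1100 = 0 → A_y = 1065 lb.
ΣF_x = 0: A_x + 2250 = 0 → A_x = -2250 lb.

A_x = -2250 lb, A_y = 1065 lb, B_y = 487.8 lb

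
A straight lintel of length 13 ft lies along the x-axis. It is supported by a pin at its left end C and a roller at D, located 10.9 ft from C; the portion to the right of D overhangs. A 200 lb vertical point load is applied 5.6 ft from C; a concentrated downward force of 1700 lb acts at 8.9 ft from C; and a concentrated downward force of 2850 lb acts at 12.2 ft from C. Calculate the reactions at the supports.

ΣM about C: D_y·10.9 − 200·5.6 − 1700·8.9 − 2850·12.2 = 0 → D_y = 51020/10.9 = 4680.73 ≈ 4681 lb.
ΣF_y = 0: C_y + 4680.73 − 200 − 1700 − 2850 = 0 → C_y = 69.27 lb.
ΣF_x = 0: no horizontal applied forces, so C_x = 0.

C_x = 0, C_y = 69.27 lb, D_y = 4681 lb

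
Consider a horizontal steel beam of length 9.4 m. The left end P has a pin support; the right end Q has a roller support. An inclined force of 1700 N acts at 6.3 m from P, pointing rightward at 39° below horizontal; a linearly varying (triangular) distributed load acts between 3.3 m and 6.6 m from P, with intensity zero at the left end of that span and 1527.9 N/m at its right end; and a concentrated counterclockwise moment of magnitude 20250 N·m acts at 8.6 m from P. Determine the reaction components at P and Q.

Resultant of the triangular load: ½ × 1527.9 × 3.3 = 2521.035 N, acting at 5.5 m from P (one-third of the span from the peak).
Moments about P: Q_y·9.4 − 1700·sin39°·6.3 − (½·1527.9·3.3)·5.5 + 20250 = 0 → Q_y = 355.714/9.4 = 37.8419 ≈ 37.84 N.
ΣF_y = 0: P_y + 37.8419 − 1700·sin39° − ½·1527.9·3.3 = 0 → P_y = 3553 N.
ΣF_x = 0: P_x + 1700·cos39° = 0 → P_x = -1321 N.

P_x = -1321 N, P_y = 3553 N, Q_y = 37.84 N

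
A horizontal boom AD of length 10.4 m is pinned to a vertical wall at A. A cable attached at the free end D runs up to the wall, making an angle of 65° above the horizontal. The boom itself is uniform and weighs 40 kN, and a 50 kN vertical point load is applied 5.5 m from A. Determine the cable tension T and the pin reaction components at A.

ΣM about A: T·sin65°·10.4 − 40·5.2 − 50·5.5 = 0 → T = 483/(10.4·0.906308) = 51.2434 ≈ 51.24 kN.
ΣF_x = 0: A_x − T·cos65° = 0 → A_x = 51.2434 × 0.422618 = 21.66 kN.
ΣF_y = 0: A_y + T·sin65° − 40 − 50 = 0 → A_y = 90 − 51.2434 × 0.906308 = 43.56 kN.

T = 51.24 kN, A_x = 21.66 kN, A_y = 43.56 kN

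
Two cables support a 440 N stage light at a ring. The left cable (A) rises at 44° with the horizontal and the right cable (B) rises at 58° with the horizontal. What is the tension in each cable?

ΣF_x = 0: −T_A·cos44° + T_B·cos58° = 0 → T_B = 1.35745·T_A.
ΣF_y = 0: T_A·sin44° + T_B·sin58° = 440.
Substitute: T_A·(0.694658 + 1.35745·0.848048) = 440 → T_A = 238.374 ≈ 238.4 N.
Then T_B = 1.35745 × 238.374 = 323.6 N.

T_A = 238.4 N, T_B = 323.6 N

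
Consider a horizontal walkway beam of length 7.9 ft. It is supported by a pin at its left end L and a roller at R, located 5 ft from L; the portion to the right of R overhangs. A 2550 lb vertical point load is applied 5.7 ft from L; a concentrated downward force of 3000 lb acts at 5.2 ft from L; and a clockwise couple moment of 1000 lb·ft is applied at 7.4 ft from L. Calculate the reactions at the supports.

L_x = 0, L_y = -677.0 lb, R_y = 6227 lb

Taking moments about L: R_y·5 − 2550·5.7 − 3000·5.2 − 1000 = 0 → R_y = 31135/5 = 6227 lb.
ΣF_y = 0: L_y + 6227 − 2550 − 3000 = 0 → L_y = -677.0 lb.
ΣF_x = 0: no horizontal applied forces, so L_x = 0.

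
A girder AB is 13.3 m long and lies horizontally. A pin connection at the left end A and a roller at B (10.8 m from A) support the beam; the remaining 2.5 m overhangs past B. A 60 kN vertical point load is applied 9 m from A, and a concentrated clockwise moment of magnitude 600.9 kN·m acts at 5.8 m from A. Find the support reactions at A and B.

A_x = 0, A_y = -45.64 kN, B_y = 105.6 kN

Moments about A: B_y·10.8 − 60·9 − 600.9 = 0 → B_y = 1140.9/10.8 = 105.639 ≈ 105.6 kN.
ΣF_y = 0: A_y + 105.639 − 60 = 0 → A_y = -45.64 kN.
ΣF_x = 0: no horizontal applied forces, so A_x = 0.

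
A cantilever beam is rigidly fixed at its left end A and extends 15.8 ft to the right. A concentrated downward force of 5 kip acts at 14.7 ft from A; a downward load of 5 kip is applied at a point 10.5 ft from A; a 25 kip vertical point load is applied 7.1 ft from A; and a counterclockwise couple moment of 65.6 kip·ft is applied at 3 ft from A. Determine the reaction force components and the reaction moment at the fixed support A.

ΣF_x = 0: A_x = 0.
ΣF_y = 0: A_y − 5 − 5 − 25 = 0 → A_y = 35.00 kip.
ΣM about A: M_A − 5·14.7 − 5·10.5 − 25·7.1 + 65.6 = 0 → M_A = 237.9 kip·ft.

A_x = 0, A_y = 35.00 kip, M_A = 237.9 kip·ft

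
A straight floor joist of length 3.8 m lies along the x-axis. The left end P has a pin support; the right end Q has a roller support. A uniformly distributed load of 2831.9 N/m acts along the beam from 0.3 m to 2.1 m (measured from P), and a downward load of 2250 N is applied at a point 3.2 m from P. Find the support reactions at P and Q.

P_x = 0, P_y = 3843 N, Q_y = 3504 N

Resultant of the distributed load: 2831.9 × 1.8 = 5097.42 N at 1.2 m from P.
Taking moments about P: Q_y·3.8 − (2831.9·1.8)·1.2 − 2250·3.2 = 0 → Q_y = 13316.904/3.8 = 3504.45 ≈ 3504 N.
ΣF_y = 0: P_y + 3504.45 − 2831.9·1.8 − 2250 = 0 → P_y = 3843 N.
ΣF_x = 0: no horizontal applied forces, so P_x = 0.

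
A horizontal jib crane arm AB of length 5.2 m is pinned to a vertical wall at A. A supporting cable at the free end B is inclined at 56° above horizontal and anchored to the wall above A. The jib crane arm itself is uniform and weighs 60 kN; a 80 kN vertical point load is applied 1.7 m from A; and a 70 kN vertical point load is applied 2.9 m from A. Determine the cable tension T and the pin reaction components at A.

T = 114.8 kN, A_x = 64.21 kN, A_y = 114.8 kN

ΣM about A: T·sin56°·5.2 − 60·2.6 − 80·1.7 − 70·2.9 = 0 → T = 495/(5.2·0.829038) = 114.823 ≈ 114.8 kN.
ΣF_x = 0: A_x − T·cos56° = 0 → A_x = 114.823 × 0.559193 = 64.21 kN.
ΣF_y = 0: A_y + T·sin56° − 60 − 80 − 70 = 0 → A_y = 210 − 114.823 × 0.829038 = 114.8 kN.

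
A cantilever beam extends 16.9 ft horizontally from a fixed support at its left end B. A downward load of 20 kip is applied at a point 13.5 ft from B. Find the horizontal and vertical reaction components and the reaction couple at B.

ΣF_x = 0: B_x = 0.
ΣF_y = 0: B_y − 20 = 0 → B_y = 20.00 kip.
ΣM about B: M_B − 20·13.5 = 0 → M_B = 270.0 kip·ft.

B_x = 0, B_y = 20.00 kip, M_B = 270.0 kip·ft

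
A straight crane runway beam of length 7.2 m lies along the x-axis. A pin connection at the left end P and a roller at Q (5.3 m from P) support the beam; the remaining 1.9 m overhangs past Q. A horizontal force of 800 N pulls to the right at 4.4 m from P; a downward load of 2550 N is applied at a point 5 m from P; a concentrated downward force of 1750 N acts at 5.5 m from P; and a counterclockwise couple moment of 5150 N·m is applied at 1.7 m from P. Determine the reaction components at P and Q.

P_x = -800.0 N, P_y = 1050 N, Q_y = 3250 N

Taking moments about P: Q_y·5.3 − 2550·5 − 1750·5.5 + 5150 = 0 → Q_y = 17225/5.3 = 3250 N.
ΣF_y = 0: P_y + 3250 − 2550 − 1750 = 0 → P_y = 1050 N.
ΣF_x = 0: P_x + 800 = 0 → P_x = -800.0 N.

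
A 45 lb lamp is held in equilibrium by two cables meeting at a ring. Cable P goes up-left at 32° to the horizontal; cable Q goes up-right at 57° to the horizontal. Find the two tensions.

ΣF_x = 0: −T_P·cos32° + T_Q·cos57° = 0 → T_Q = 1.55708·T_P.
ΣF_y = 0: T_P·sin32° + T_Q·sin57° = 45.
Substitute: T_P·(0.529919 + 1.55708·0.838671) = 45 → T_P = 24.5125 ≈ 24.51 lb.
Then T_Q = 1.55708 × 24.5125 = 38.17 lb.

T_P = 24.51 lb, T_Q = 38.17 lb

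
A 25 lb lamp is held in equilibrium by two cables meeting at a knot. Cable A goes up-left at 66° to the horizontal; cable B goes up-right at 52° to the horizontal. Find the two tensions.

ΣF_x = 0: −T_A·cos66° + T_B·cos52° = 0 → T_B = 0.66065·T_A.
ΣF_y = 0: T_A·sin66° + T_B·sin52° = 25.
Substitute: T_A·(0.913545 + 0.66065·0.788011) = 25 → T_A = 17.432 ≈ 17.43 lb.
Then T_B = 0.66065 × 17.432 = 11.52 lb.

T_A = 17.43 lb, T_B = 11.52 lb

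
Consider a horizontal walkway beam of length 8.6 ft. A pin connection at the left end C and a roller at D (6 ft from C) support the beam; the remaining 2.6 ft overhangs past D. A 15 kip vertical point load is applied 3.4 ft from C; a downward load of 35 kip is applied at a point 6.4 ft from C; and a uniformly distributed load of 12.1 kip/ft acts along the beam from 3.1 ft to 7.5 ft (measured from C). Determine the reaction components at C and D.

C_x = 0, C_y = 10.38 kip, D_y = 92.86 kip

Resultant of the distributed load: 12.1 × 4.4 = 53.24 kip at 5.3 ft from C.
Taking moments about C: D_y·6 − 15·3.4 − 35·6.4 − (12.1·4.4)·5.3 = 0 → D_y = 557.172/6 = 92.862 ≈ 92.86 kip.
ΣF_y = 0: C_y + 92.862 − 15 − 35 − 12.1·4.4 = 0 → C_y = 10.38 kip.
ΣF_x = 0: no horizontal applied forces, so C_x = 0.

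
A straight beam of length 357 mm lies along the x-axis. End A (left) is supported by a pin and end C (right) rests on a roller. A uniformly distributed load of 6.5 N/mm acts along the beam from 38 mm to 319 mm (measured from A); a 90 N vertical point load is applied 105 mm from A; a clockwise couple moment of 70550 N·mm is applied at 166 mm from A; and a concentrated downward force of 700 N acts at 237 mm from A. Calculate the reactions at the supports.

Resultant of the distributed load: 6.5 × 281 = 1826.5 N at 178.5 mm from A.
Moments about A: C_y·357 − (6.5·281)·178.5 − 90·105 − 70550 − 700·237 = 0 → C_y = 571930.25/357 = 1602.05 ≈ 1602 N.
ΣF_y = 0: A_y + 1602.05 − 6.5·281 − 90 − 700 = 0 → A_y = 1014 N.
ΣF_x = 0: no horizontal applied forces, so A_x = 0.

A_x = 0, A_y = 1014 N, C_y = 1602 N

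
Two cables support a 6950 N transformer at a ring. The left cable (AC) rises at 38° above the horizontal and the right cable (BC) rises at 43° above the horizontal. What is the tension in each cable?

T_AC = 5146 N, T_BC = 5545 N

ΣF_x = 0: −T_AC·cos38° + T_BC·cos43° = 0 → T_BC = 1.07747·T_AC.
ΣF_y = 0: T_AC·sin38° + T_BC·sin43° = 6950.
Substitute: T_AC·(0.615661 + 1.07747·0.681998) = 6950 → T_AC = 5146.27 ≈ 5146 N.
Then T_BC = 1.07747 × 5146.27 = 5545 N.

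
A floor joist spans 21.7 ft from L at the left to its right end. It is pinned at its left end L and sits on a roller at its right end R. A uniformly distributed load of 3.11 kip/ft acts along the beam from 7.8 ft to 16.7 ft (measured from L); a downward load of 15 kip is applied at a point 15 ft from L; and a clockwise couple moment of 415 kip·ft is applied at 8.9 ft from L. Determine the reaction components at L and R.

Resultant of the distributed load: 3.11 × 8.9 = 27.679 kip at 12.25 ft from L.
ΣM about L: R_y·21.7 − (3.11·8.9)·12.25 − 15·15 − 415 = 0 → R_y = 979.06775/21.7 = 45.1183 ≈ 45.12 kip.
ΣF_y = 0: L_y + 45.1183 − 3.11·8.9 − 15 = 0 → L_y = -2.439 kip.
ΣF_x = 0: no horizontal applied forces, so L_x = 0.

L_x = 0, L_y = -2.439 kip, R_y = 45.12 kip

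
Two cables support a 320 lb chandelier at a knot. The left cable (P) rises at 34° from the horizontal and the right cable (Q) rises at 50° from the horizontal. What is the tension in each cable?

ΣF_x = 0: −T_P·cos34° + T_Q·cos50° = 0 → T_Q = 1.28975·T_P.
ΣF_y = 0: T_P·sin34° + T_Q·sin50° = 320.
Substitute: T_P·(0.559193 + 1.28975·0.766044) = 320 → T_P = 206.825 ≈ 206.8 lb.
Then T_Q = 1.28975 × 206.825 = 266.8 lb.

T_P = 206.8 lb, T_Q = 266.8 lb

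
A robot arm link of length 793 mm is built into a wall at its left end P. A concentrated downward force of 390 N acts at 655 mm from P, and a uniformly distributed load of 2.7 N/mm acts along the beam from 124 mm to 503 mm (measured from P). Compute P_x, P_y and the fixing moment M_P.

P_x = 0, P_y = 1413 N, M_P = 576300 N·mm

Resultant of the distributed load: 2.7 × 379 = 1023.3 N at 313.5 mm from P.
ΣF_x = 0: P_x = 0.
ΣF_y = 0: P_y − 390 − 2.7·379 = 0 → P_y = 1413 N.
ΣM about P: M_P − 390·655 − (2.7·379)·313.5 = 0 → M_P = 576300 N·mm.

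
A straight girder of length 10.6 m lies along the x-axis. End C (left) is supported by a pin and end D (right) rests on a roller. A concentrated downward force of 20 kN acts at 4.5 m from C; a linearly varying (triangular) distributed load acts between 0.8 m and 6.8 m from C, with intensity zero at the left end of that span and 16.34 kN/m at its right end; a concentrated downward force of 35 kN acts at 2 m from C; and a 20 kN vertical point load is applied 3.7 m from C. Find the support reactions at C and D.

C_x = 0, C_y = 79.75 kN, D_y = 44.27 kN

Resultant of the triangular load: ½ × 16.34 × 6 = 49.02 kN, acting at 4.8 m from C (one-third of the span from the peak).
ΣM about C: D_y·10.6 − 20·4.5 − (½·16.34·6)·4.8 − 35·2 − 20·3.7 = 0 → D_y = 469.296/10.6 = 44.2732 ≈ 44.27 kN.
ΣF_y = 0: C_y + 44.2732 − 20 − ½·16.34·6 − 35 − 20 = 0 → C_y = 79.75 kN.
ΣF_x = 0: no horizontal applied forces, so C_x = 0.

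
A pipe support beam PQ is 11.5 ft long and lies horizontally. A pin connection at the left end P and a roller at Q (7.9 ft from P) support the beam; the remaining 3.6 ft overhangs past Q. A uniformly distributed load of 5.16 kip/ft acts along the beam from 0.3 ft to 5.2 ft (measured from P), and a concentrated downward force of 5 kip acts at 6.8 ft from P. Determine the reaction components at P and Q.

P_x = 0, P_y = 17.18 kip, Q_y = 13.11 kip

Resultant of the distributed load: 5.16 × 4.9 = 25.284 kip at 2.75 ft from P.
ΣM about P: Q_y·7.9 − (5.16·4.9)·2.75 − 5·6.8 = 0 → Q_y = 103.531/7.9 = 13.1052 ≈ 13.11 kip.
ΣF_y = 0: P_y + 13.1052 − 5.16·4.9 − 5 = 0 → P_y = 17.18 kip.
ΣF_x = 0: no horizontal applied forces, so P_x = 0.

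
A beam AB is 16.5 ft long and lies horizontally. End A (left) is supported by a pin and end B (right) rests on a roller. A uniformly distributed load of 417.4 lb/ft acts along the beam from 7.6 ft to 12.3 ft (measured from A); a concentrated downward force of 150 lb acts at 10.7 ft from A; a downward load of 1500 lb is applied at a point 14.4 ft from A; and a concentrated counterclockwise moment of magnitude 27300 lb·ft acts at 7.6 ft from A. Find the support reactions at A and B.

A_x = 0, A_y = 2677 lb, B_y = 934.8 lb

Resultant of the distributed load: 417.4 × 4.7 = 1961.78 lb at 9.95 ft from A.
Moments about A: B_y·16.5 − (417.4·4.7)·9.95 − 150·10.7 − 1500·14.4 + 27300 = 0 → B_y = 15424.711/16.5 = 934.831 ≈ 934.8 lb.
ΣF_y = 0: A_y + 934.831 − 417.4·4.7 − 150 − 1500 = 0 → A_y = 2677 lb.
ΣF_x = 0: no horizontal applied forces, so A_x = 0.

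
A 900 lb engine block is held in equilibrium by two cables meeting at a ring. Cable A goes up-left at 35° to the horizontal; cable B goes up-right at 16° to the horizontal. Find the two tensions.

T_A = 1113 lb, T_B = 948.6 lb

ΣF_x = 0: −T_A·cos35° + T_B·cos16° = 0 → T_B = 0.852163·T_A.
ΣF_y = 0: T_A·sin35° + T_B·sin16° = 900.
Substitute: T_A·(0.573576 + 0.852163·0.275637) = 900 → T_A = 1113.22 ≈ 1113 lb.
Then T_B = 0.852163 × 1113.22 = 948.6 lb.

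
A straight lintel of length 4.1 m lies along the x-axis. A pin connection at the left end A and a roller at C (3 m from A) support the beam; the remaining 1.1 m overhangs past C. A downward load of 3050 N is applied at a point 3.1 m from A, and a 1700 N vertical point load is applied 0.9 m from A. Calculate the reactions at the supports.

A_x = 0, A_y = 1088 N, C_y = 3662 N

Moments about A: C_y·3 − 3050·3.1 − 1700·0.9 = 0 → C_y = 10985/3 = 3661.67 ≈ 3662 N.
ΣF_y = 0: A_y + 3661.67 − 3050 − 1700 = 0 → A_y = 1088 N.
ΣF_x = 0: no horizontal applied forces, so A_x = 0.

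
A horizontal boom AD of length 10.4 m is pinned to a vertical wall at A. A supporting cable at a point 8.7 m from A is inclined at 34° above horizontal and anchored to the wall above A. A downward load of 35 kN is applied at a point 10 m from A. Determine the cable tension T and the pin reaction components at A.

T = 71.94 kN, A_x = 59.64 kN, A_y = -5.230 kN

ΣM about A: T·sin34°·8.7 − 35·10 = 0 → T = 350/(8.7·0.559193) = 71.9428 ≈ 71.94 kN.
ΣF_x = 0: A_x − T·cos34° = 0 → A_x = 71.9428 × 0.829038 = 59.64 kN.
ΣF_y = 0: A_y + T·sin34° − 35 = 0 → A_y = 35 − 71.9428 × 0.559193 = -5.230 kN.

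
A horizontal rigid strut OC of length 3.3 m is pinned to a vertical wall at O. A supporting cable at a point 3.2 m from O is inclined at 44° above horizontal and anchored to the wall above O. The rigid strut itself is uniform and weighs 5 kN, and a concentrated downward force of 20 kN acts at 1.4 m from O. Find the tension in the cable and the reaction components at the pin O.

T = 16.31 kN, O_x = 11.73 kN, O_y = 13.67 kN

ΣM about O: T·sin44°·3.2 − 5·1.65 − 20·1.4 = 0 → T = 36.25/(3.2·0.694658) = 16.3075 ≈ 16.31 kN.
ΣF_x = 0: O_x − T·cos44° = 0 → O_x = 16.3075 × 0.71934 = 11.73 kN.
ΣF_y = 0: O_y + T·sin44° − 5 − 20 = 0 → O_y = 25 − 16.3075 × 0.694658 = 13.67 kN.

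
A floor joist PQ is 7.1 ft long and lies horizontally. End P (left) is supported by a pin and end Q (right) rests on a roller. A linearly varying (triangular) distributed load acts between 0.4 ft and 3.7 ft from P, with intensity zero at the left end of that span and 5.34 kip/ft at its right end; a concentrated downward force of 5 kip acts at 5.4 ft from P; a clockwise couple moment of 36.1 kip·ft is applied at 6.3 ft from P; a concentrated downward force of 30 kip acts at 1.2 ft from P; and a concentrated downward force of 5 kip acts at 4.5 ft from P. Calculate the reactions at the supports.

Resultant of the triangular load: ½ × 5.34 × 3.3 = 8.811 kip, acting at 2.6 ft from P (one-third of the span from the peak).
Taking moments about P: Q_y·7.1 − (½·5.34·3.3)·2.6 − 5·5.4 − 36.1 − 30·1.2 − 5·4.5 = 0 → Q_y = 144.5086/7.1 = 20.3533 ≈ 20.35 kip.
ΣF_y = 0: P_y + 20.3533 − ½·5.34·3.3 − 5 − 30 − 5 = 0 → P_y = 28.46 kip.
ΣF_x = 0: no horizontal applied forces, so P_x = 0.

P_x = 0, P_y = 28.46 kip, Q_y = 20.35 kip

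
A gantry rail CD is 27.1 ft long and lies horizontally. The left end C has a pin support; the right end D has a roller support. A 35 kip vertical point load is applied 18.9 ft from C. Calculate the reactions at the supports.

ΣM about C: D_y·27.1 − 35·18.9 = 0 → D_y = 661.5/27.1 = 24.4096 ≈ 24.41 kip.
ΣF_y = 0: C_y + 24.4096 − 35 = 0 → C_y = 10.59 kip.
ΣF_x = 0: no horizontal applied forces, so C_x = 0.

C_x = 0, C_y = 10.59 kip, D_y = 24.41 kip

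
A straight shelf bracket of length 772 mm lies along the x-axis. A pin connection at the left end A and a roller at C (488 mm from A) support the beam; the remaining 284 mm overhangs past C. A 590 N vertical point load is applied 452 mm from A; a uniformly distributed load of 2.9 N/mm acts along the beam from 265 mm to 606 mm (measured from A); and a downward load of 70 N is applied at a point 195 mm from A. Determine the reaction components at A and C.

A_x = 0, A_y = 191.9 N, C_y = 1457 N

Resultant of the distributed load: 2.9 × 341 = 988.9 N at 435.5 mm from A.
Taking moments about A: C_y·488 − 590·452 − (2.9·341)·435.5 − 70·195 = 0 → C_y = 710995.95/488 = 1456.96 ≈ 1457 N.
ΣF_y = 0: A_y + 1456.96 − 590 − 2.9·341 − 70 = 0 → A_y = 191.9 N.
ΣF_x = 0: no horizontal applied forces, so A_x = 0.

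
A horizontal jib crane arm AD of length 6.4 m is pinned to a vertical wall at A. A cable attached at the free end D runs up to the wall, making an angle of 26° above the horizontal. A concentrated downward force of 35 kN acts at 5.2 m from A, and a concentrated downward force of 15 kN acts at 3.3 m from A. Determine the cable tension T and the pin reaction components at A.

T = 82.51 kN, A_x = 74.16 kN, A_y = 13.83 kN

ΣM about A: T·sin26°·6.4 − 35·5.2 − 15·3.3 = 0 → T = 231.5/(6.4·0.438371) = 82.5143 ≈ 82.51 kN.
ΣF_x = 0: A_x − T·cos26° = 0 → A_x = 82.5143 × 0.898794 = 74.16 kN.
ΣF_y = 0: A_y + T·sin26° − 35 − 15 = 0 → A_y = 50 − 82.5143 × 0.438371 = 13.83 kN.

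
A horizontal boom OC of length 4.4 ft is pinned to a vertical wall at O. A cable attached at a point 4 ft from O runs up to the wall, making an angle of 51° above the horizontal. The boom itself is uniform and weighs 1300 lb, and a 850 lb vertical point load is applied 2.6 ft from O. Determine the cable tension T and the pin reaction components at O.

T = 1631 lb, O_x = 1026 lb, O_y = 882.5 lb

ΣM about O: T·sin51°·4 − 1300·2.2 − 850·2.6 = 0 → T = 5070/(4·0.777146) = 1630.97 ≈ 1631 lb.
ΣF_x = 0: O_x − T·cos51° = 0 → O_x = 1630.97 × 0.62932 = 1026 lb.
ΣF_y = 0: O_y + T·sin51° − 1300 − 850 = 0 → O_y = 2150 − 1630.97 × 0.777146 = 882.5 lb.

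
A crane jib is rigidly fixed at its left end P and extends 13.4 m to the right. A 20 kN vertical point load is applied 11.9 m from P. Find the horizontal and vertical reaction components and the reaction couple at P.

ΣF_x = 0: P_x = 0.
ΣF_y = 0: P_y − 20 = 0 → P_y = 20.00 kN.
ΣM about P: M_P − 20·11.9 = 0 → M_P = 238.0 kN·m.

P_x = 0, P_y = 20.00 kN, M_P = 238.0 kN·m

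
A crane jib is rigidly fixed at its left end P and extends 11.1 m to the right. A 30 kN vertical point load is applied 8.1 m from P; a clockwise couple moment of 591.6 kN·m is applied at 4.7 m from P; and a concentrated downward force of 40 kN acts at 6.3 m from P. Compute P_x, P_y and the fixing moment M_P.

P_x = 0, P_y = 70.00 kN, M_P = 1087 kN·m

ΣF_x = 0: P_x = 0.
ΣF_y = 0: P_y − 30 − 40 = 0 → P_y = 70.00 kN.
ΣM about P: M_P − 30·8.1 − 591.6 − 40·6.3 = 0 → M_P = 1087 kN·m.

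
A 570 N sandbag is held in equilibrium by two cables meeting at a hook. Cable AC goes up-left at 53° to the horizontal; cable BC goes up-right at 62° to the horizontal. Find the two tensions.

T_AC = 295.3 N, T_BC = 378.5 N

ΣF_x = 0: −T_AC·cos53° + T_BC·cos62° = 0 → T_BC = 1.2819·T_AC.
ΣF_y = 0: T_AC·sin53° + T_BC·sin62° = 570.
Substitute: T_AC·(0.798636 + 1.2819·0.882948) = 570 → T_AC = 295.262 ≈ 295.3 N.
Then T_BC = 1.2819 × 295.262 = 378.5 N.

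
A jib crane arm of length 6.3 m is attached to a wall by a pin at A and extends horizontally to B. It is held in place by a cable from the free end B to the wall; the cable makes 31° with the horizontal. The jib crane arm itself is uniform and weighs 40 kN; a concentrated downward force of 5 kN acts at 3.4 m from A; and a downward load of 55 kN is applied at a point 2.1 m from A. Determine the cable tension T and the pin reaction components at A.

T = 79.67 kN, A_x = 68.29 kN, A_y = 58.97 kN

ΣM about A: T·sin31°·6.3 − 40·3.15 − 5·3.4 − 55·2.1 = 0 → T = 258.5/(6.3·0.515038) = 79.6674 ≈ 79.67 kN.
ΣF_x = 0: A_x − T·cos31° = 0 → A_x = 79.6674 × 0.857167 = 68.29 kN.
ΣF_y = 0: A_y + T·sin31° − 40 − 5 − 55 = 0 → A_y = 100 − 79.6674 × 0.515038 = 58.97 kN.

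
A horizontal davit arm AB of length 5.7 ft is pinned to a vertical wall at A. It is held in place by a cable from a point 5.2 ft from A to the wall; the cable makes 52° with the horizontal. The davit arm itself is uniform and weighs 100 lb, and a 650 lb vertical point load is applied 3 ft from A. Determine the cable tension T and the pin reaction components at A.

T = 545.4 lb, A_x = 335.8 lb, A_y = 320.2 lb

ΣM about A: T·sin52°·5.2 − 100·2.85 − 650·3 = 0 → T = 2235/(5.2·0.788011) = 545.434 ≈ 545.4 lb.
ΣF_x = 0: A_x − T·cos52° = 0 → A_x = 545.434 × 0.615661 = 335.8 lb.
ΣF_y = 0: A_y + T·sin52° − 100 − 650 = 0 → A_y = 750 − 545.434 × 0.788011 = 320.2 lb.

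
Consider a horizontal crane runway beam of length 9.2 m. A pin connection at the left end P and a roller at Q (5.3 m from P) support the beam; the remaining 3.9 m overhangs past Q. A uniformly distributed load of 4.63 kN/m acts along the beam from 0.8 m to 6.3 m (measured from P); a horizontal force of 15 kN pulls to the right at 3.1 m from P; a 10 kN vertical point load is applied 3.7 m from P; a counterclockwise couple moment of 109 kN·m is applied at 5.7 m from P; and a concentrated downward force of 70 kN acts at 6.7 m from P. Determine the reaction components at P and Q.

Resultant of the distributed load: 4.63 × 5.5 = 25.465 kN at 3.55 m from P.
Taking moments about P: Q_y·5.3 − (4.63·5.5)·3.55 − 10·3.7 + 109 − 70·6.7 = 0 → Q_y = 487.40075/5.3 = 91.9624 ≈ 91.96 kN.
ΣF_y = 0: P_y + 91.9624 − 4.63·5.5 − 10 − 70 = 0 → P_y = 13.50 kN.
ΣF_x = 0: P_x + 15 = 0 → P_x = -15.00 kN.

P_x = -15.00 kN, P_y = 13.50 kN, Q_y = 91.96 kN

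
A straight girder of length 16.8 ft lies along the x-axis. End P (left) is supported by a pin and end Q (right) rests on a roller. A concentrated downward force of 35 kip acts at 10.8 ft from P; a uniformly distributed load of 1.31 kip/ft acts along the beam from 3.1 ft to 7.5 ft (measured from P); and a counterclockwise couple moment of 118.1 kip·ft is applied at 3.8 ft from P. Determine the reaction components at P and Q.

Resultant of the distributed load: 1.31 × 4.4 = 5.764 kip at 5.3 ft from P.
Taking moments about P: Q_y·16.8 − 35·10.8 − (1.31·4.4)·5.3 + 118.1 = 0 → Q_y = 290.4492/16.8 = 17.2886 ≈ 17.29 kip.
ΣF_y = 0: P_y + 17.2886 − 35 − 1.31·4.4 = 0 → P_y = 23.48 kip.
ΣF_x = 0: no horizontal applied forces, so P_x = 0.

P_x = 0, P_y = 23.48 kip, Q_y = 17.29 kip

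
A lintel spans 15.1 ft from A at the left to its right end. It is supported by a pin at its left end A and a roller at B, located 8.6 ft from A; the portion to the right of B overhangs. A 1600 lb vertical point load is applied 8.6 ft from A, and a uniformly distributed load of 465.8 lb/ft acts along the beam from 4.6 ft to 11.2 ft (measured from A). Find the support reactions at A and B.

A_x = 0, A_y = 250.2 lb, B_y = 4424 lb

Resultant of the distributed load: 465.8 × 6.6 = 3074.28 lb at 7.9 ft from A.
Moments about A: B_y·8.6 − 1600·8.6 − (465.8·6.6)·7.9 = 0 → B_y = 38046.812/8.6 = 4424.05 ≈ 4424 lb.
ΣF_y = 0: A_y + 4424.05 − 1600 − 465.8·6.6 = 0 → A_y = 250.2 lb.
ΣF_x = 0: no horizontal applied forces, so A_x = 0.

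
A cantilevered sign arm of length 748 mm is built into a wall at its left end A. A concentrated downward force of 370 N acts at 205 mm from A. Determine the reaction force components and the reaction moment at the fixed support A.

ΣF_x = 0: A_x = 0.
ΣF_y = 0: A_y − 370 = 0 → A_y = 370.0 N.
ΣM about A: M_A − 370·205 = 0 → M_A = 75850 N·mm.

A_x = 0, A_y = 370.0 N, M_A = 75850 N·mm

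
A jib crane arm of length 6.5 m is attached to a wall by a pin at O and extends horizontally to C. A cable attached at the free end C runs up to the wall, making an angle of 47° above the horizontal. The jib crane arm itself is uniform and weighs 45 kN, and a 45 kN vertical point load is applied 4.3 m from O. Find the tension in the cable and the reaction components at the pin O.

T = 71.47 kN, O_x = 48.74 kN, O_y = 37.73 kN

ΣM about O: T·sin47°·6.5 − 45·3.25 − 45·4.3 = 0 → T = 339.75/(6.5·0.731354) = 71.4691 ≈ 71.47 kN.
ΣF_x = 0: O_x − T·cos47° = 0 → O_x = 71.4691 × 0.681998 = 48.74 kN.
ΣF_y = 0: O_y + T·sin47° − 45 − 45 = 0 → O_y = 90 − 71.4691 × 0.731354 = 37.73 kN.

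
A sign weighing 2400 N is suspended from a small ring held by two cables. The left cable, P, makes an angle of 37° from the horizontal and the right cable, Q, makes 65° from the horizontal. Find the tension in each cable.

ΣF_x = 0: −T_P·cos37° + T_Q·cos65° = 0 → T_Q = 1.88973·T_P.
ΣF_y = 0: T_P·sin37° + T_Q·sin65° = 2400.
Substitute: T_P·(0.601815 + 1.88973·0.906308) = 2400 → T_P = 1036.94 ≈ 1037 N.
Then T_Q = 1.88973 × 1036.94 = 1960 N.

T_P = 1037 N, T_Q = 1960 N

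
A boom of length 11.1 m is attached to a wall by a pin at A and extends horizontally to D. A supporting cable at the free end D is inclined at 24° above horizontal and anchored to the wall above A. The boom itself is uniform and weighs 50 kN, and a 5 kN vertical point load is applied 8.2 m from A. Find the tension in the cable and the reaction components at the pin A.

T = 70.55 kN, A_x = 64.45 kN, A_y = 26.31 kN

ΣM about A: T·sin24°·11.1 − 50·5.55 − 5·8.2 = 0 → T = 318.5/(11.1·0.406737) = 70.5461 ≈ 70.55 kN.
ΣF_x = 0: A_x − T·cos24° = 0 → A_x = 70.5461 × 0.913545 = 64.45 kN.
ΣF_y = 0: A_y + T·sin24° − 50 − 5 = 0 → A_y = 55 − 70.5461 × 0.406737 = 26.31 kN.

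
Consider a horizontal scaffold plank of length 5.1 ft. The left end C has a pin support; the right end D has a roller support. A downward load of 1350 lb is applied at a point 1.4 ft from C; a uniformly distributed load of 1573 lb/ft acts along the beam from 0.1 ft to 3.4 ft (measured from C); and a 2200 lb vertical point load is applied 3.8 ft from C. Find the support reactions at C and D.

C_x = 0, C_y = 4950 lb, D_y = 3791 lb

Resultant of the distributed load: 1573 × 3.3 = 5190.9 lb at 1.75 ft from C.
ΣM about C: D_y·5.1 − 1350·1.4 − (1573·3.3)·1.75 − 2200·3.8 = 0 → D_y = 19334.075/5.1 = 3791 lb.
ΣF_y = 0: C_y + 3791 − 1350 − 1573·3.3 − 2200 = 0 → C_y = 4950 lb.
ΣF_x = 0: no horizontal applied forces, so C_x = 0.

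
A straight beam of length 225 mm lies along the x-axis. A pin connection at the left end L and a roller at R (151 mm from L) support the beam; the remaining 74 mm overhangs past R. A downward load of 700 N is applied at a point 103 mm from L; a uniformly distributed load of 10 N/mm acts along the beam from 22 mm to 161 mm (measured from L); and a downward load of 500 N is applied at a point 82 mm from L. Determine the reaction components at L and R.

L_x = 0, L_y = 998.7 N, R_y = 1591 N

Resultant of the distributed load: 10 × 139 = 1390 N at 91.5 mm from L.
Moments about L: R_y·151 − 700·103 − (10·139)·91.5 − 500·82 = 0 → R_y = 240285/151 = 1591.29 ≈ 1591 N.
ΣF_y = 0: L_y + 1591.29 − 700 − 10·139 − 500 = 0 → L_y = 998.7 N.
ΣF_x = 0: no horizontal applied forces, so L_x = 0.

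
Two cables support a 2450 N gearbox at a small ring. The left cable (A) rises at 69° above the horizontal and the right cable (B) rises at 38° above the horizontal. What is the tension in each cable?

ΣF_x = 0: −T_A·cos69° + T_B·cos38° = 0 → T_B = 0.454775·T_A.
ΣF_y = 0: T_A·sin69° + T_B·sin38° = 2450.
Substitute: T_A·(0.93358 + 0.454775·0.615661) = 2450 → T_A = 2018.84 ≈ 2019 N.
Then T_B = 0.454775 × 2018.84 = 918.1 N.

T_A = 2019 N, T_B = 918.1 N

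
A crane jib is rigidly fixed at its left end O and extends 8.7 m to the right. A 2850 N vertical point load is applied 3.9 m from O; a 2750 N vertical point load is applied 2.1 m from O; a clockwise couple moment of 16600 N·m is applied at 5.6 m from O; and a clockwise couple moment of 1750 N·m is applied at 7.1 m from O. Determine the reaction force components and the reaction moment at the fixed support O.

O_x = 0, O_y = 5600 N, M_O = 35240 N·m

ΣF_x = 0: O_x = 0.
ΣF_y = 0: O_y − 2850 − 2750 = 0 → O_y = 5600 N.
ΣM about O: M_O − 2850·3.9 − 2750·2.1 − 16600 − 1750 = 0 → M_O = 35240 N·m.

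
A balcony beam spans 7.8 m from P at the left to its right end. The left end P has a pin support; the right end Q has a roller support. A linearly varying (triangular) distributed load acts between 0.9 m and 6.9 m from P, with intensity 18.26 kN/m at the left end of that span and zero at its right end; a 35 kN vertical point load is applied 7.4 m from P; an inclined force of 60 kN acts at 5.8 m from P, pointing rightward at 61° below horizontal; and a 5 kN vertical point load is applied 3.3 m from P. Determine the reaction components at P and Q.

P_x = -29.09 kN, P_y = 52.55 kN, Q_y = 94.71 kN

Resultant of the triangular load: ½ × 18.26 × 6 = 54.78 kN, acting at 2.9 m from P (one-third of the span from the peak).
ΣM about P: Q_y·7.8 − (½·18.26·6)·2.9 − 35·7.4 − 60·sin61°·5.8 − 5·3.3 = 0 → Q_y = 738.73/7.8 = 94.709 ≈ 94.71 kN.
ΣF_y = 0: P_y + 94.709 − ½·18.26·6 − 35 − 60·sin61° − 5 = 0 → P_y = 52.55 kN.
ΣF_x = 0: P_x + 60·cos61° = 0 → P_x = -29.09 kN.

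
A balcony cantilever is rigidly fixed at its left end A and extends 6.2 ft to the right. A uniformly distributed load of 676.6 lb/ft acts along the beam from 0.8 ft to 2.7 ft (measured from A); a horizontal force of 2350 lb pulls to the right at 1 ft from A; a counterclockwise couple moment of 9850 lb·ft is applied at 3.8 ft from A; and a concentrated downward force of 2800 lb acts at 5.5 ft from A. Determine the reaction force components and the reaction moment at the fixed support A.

Resultant of the distributed load: 676.6 × 1.9 = 1285.54 lb at 1.75 ft from A.
ΣF_x = 0: A_x + 2350 = 0 → A_x = -2350 lb.
ΣF_y = 0: A_y − 676.6·1.9 − 2800 = 0 → A_y = 4086 lb.
ΣM about A: M_A − (676.6·1.9)·1.75 + 9850 − 2800·5.5 = 0 → M_A = 7800 lb·ft.

A_x = -2350 lb, A_y = 4086 lb, M_A = 7800 lb·ft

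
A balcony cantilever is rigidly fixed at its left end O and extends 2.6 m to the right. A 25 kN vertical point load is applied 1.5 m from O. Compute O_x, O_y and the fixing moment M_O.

O_x = 0, O_y = 25.00 kN, M_O = 37.50 kN·m

ΣF_x = 0: O_x = 0.
ΣF_y = 0: O_y − 25 = 0 → O_y = 25.00 kN.
ΣM about O: M_O − 25·1.5 = 0 → M_O = 37.50 kN·m.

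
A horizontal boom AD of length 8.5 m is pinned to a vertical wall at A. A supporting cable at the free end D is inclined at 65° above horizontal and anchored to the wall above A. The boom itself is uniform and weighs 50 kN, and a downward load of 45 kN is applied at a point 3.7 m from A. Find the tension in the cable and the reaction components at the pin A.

T = 49.20 kN, A_x = 20.79 kN, A_y = 50.41 kN

ΣM about A: T·sin65°·8.5 − 50·4.25 − 45·3.7 = 0 → T = 379/(8.5·0.906308) = 49.1977 ≈ 49.20 kN.
ΣF_x = 0: A_x − T·cos65° = 0 → A_x = 49.1977 × 0.422618 = 20.79 kN.
ΣF_y = 0: A_y + T·sin65° − 50 − 45 = 0 → A_y = 95 − 49.1977 × 0.906308 = 50.41 kN.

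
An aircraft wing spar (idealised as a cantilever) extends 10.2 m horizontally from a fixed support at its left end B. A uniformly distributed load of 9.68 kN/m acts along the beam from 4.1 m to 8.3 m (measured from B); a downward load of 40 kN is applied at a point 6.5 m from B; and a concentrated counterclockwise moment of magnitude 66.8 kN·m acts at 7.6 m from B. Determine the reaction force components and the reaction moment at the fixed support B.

B_x = 0, B_y = 80.66 kN, M_B = 445.3 kN·m

Resultant of the distributed load: 9.68 × 4.2 = 40.656 kN at 6.2 m from B.
ΣF_x = 0: B_x = 0.
ΣF_y = 0: B_y − 9.68·4.2 − 40 = 0 → B_y = 80.66 kN.
ΣM about B: M_B − (9.68·4.2)·6.2 − 40·6.5 + 66.8 = 0 → M_B = 445.3 kN·m.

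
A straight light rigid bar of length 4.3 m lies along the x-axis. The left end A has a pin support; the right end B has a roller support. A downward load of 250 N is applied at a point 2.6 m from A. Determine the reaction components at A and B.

Moments about A: B_y·4.3 − 250·2.6 = 0 → B_y = 650/4.3 = 151.163 ≈ 151.2 N.
ΣF_y = 0: A_y + 151.163 − 250 = 0 → A_y = 98.84 N.
ΣF_x = 0: no horizontal applied forces, so A_x = 0.

A_x = 0, A_y = 98.84 N, B_y = 151.2 N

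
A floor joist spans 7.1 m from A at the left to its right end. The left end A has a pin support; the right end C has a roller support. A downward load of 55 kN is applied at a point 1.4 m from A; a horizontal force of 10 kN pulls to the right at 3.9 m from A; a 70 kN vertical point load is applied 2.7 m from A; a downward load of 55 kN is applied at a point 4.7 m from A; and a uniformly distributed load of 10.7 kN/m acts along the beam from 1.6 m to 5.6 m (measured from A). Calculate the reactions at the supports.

Resultant of the distributed load: 10.7 × 4 = 42.8 kN at 3.6 m from A.
Taking moments about A: C_y·7.1 − 55·1.4 − 70·2.7 − 55·4.7 − (10.7·4)·3.6 = 0 → C_y = 678.58/7.1 = 95.5746 ≈ 95.57 kN.
ΣF_y = 0: A_y + 95.5746 − 55 − 70 − 55 − 10.7·4 = 0 → A_y = 127.2 kN.
ΣF_x = 0: A_x + 10 = 0 → A_x = -10.00 kN.

A_x = -10.00 kN, A_y = 127.2 kN, C_y = 95.57 kN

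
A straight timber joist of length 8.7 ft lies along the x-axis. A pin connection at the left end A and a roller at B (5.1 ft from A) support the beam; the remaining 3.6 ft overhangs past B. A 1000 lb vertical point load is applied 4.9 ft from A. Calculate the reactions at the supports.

A_x = 0, A_y = 39.22 lb, B_y = 960.8 lb

ΣM about A: B_y·5.1 − 1000·4.9 = 0 → B_y = 4900/5.1 = 960.784 ≈ 960.8 lb.
ΣF_y = 0: A_y + 960.784 − 1000 = 0 → A_y = 39.22 lb.
ΣF_x = 0: no horizontal applied forces, so A_x = 0.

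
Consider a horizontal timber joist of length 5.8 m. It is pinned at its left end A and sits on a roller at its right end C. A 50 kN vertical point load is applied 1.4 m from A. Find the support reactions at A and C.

ΣM about A: C_y·5.8 − 50·1.4 = 0 → C_y = 70/5.8 = 12.069 ≈ 12.07 kN.
ΣF_y = 0: A_y + 12.069 − 50 = 0 → A_y = 37.93 kN.
ΣF_x = 0: no horizontal applied forces, so A_x = 0.

A_x = 0, A_y = 37.93 kN, C_y = 12.07 kN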